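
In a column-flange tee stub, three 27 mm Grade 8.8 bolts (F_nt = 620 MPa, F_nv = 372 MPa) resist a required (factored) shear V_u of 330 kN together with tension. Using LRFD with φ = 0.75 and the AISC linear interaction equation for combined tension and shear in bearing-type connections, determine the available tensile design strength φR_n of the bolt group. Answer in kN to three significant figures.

A_b = π·27²/4 = 572.6 mm²; f_rv = 330 × 1000 / (3 × 572.6) = 192.1 MPa.
F'_nt = 1.3 F_nt − (F_nt / φF_nv) f_rv = 1.3·620 − (620/(0.75·372))·192.1 = 379.1 MPa, capped at F_nt → F'_nt = 379.1 MPa.
R_n = F'_nt · A_b · n = 379.1 × 572.6 × 3 / 1000 = 651.1 kN.
Design strength φR_n = 0.75 × 651.1 = 488 kN.

488 kN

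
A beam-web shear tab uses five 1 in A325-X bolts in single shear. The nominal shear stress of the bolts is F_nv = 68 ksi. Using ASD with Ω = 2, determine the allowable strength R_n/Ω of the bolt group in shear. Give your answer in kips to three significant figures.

A_b = π × 1² / 4 = 0.7854 in².
R_n = F_nv · A_b · n · n_s = 68 × 0.7854 × 5 × 1 = 267 kips.
Allowable strength R_n/Ω = 267 / 2 = 134 kips.

134 kips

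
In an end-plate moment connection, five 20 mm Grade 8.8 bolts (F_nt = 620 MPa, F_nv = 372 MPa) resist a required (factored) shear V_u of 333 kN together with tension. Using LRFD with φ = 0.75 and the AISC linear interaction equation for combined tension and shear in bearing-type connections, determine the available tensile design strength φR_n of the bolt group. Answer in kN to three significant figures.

395 kN

A_b = π·20²/4 = 314.2 mm²; f_rv = 333 × 1000 / (5 × 314.2) = 212 MPa.
F'_nt = 1.3 F_nt − (F_nt / φF_nv) f_rv = 1.3·620 − (620/(0.75·372))·212 = 334.9 MPa, capped at F_nt → F'_nt = 334.9 MPa.
R_n = F'_nt · A_b · n = 334.9 × 314.2 × 5 / 1000 = 526.1 kN.
Design strength φR_n = 0.75 × 526.1 = 395 kN.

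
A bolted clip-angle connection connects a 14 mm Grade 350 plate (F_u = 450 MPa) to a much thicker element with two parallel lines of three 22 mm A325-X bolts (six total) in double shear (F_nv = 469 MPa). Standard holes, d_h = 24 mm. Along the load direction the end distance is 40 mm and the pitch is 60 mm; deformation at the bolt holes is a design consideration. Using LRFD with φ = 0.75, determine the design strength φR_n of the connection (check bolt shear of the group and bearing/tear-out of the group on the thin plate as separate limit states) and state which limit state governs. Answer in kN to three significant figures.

1130 kN (bearing governs)

Bolt shear: A_b = π·22²/4 = 380.1 mm²; R_n = 469 × 380.1 × 6 × 2 / 1000 = 2139 kN → 0.75 × 2139 = 1600 kN.
Bearing (1.2 l_c t F_u ≤ 2.4 d t F_u): upper limit = 2.4·22·14·450 / 1000 = 332.6 kN.
  Edge l_c = 40 − 24/2 = 28 → r_n = 211.7 kN; interior l_c = 60 − 24 = 36 → r_n = 272.2 kN.
  R_n,bearing = 2·211.7 + 4·272.2 = 1512 kN → 0.75 × 1512 = 1130 kN.
Bearing governs: 1130 kN.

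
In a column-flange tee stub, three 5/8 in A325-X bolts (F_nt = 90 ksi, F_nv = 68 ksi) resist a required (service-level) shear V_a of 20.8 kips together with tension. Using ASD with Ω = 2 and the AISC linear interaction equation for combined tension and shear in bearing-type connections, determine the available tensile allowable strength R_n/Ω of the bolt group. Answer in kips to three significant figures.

26.3 kips

A_b = π·0.625²/4 = 0.3068 in²; f_rv = 20.8 / (3 × 0.3068) = 22.6 ksi.
F'_nt = 1.3 F_nt − (Ω F_nt / F_nv) f_rv = 1.3·90 − (2·90/68)·22.6 = 57.18 ksi, capped at F_nt → F'_nt = 57.18 ksi.
R_n = F'_nt · A_b · n = 57.18 × 0.3068 × 3 = 52.63 kips.
Allowable strength R_n/Ω = 52.63 / 2 = 26.3 kips.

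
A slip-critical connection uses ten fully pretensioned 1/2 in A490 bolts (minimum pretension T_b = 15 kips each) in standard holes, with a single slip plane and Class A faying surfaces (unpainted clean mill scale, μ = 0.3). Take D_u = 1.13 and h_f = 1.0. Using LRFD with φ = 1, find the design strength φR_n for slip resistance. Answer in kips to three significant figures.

50.8 kips

R_n = μ · D_u · h_f · T_b · n_s · n_b = 0.3 × 1.13 × 1.0 × 15 × 1 × 10 = 50.85 kips.
Design strength φR_n = 1 × 50.85 = 50.8 kips.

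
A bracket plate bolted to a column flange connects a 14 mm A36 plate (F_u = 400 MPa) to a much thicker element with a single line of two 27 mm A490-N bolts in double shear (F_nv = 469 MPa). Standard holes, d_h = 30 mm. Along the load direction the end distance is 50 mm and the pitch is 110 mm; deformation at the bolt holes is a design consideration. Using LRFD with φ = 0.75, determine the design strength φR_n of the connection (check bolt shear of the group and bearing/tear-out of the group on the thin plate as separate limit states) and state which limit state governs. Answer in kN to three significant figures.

449 kN (bearing governs)

Bolt shear: A_b = π·27²/4 = 572.6 mm²; R_n = 469 × 572.6 × 2 × 2 / 1000 = 1074 kN → 0.75 × 1074 = 806 kN.
Bearing (1.2 l_c t F_u ≤ 2.4 d t F_u): upper limit = 2.4·27·14·400 / 1000 = 362.9 kN.
  Edge l_c = 50 − 30/2 = 35 → r_n = 235.2 kN; interior l_c = 110 − 30 = 80 → r_n = 362.9 kN.
  R_n,bearing = 1·235.2 + 1·362.9 = 598.1 kN → 0.75 × 598.1 = 449 kN.
Bearing governs: 449 kN.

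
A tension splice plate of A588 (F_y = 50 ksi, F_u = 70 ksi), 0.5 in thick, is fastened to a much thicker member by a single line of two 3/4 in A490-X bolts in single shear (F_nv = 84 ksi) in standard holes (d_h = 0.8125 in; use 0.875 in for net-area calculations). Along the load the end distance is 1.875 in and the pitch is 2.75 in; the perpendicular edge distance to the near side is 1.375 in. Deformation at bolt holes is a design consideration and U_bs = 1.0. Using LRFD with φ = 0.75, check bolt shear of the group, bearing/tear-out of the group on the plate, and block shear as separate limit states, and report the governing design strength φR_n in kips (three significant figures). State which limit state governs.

55.7 kips (bolt shear governs)

Bolt shear: A_b = π·0.75²/4 = 0.4418 in²; R_n = 84 × 0.4418 × 2 × 1 = 74.22 kips → 0.75 × 74.22 = 55.7 kips.
Bearing: edge l_c = 1.469, r_n = 61.69 kips; interior l_c = 1.938, r_n = 63 kips; R_n = 61.69 + 1·63 = 124.7 kips → 93.5 kips.
Block shear: A_gv = 2.312, A_nv = 1.656, A_nt = 0.4688 in²; R_n = min(0.6F_uA_nv, 0.6F_yA_gv) + U_bs·F_u·A_nt = 102.2 kips → 76.6 kips.
Bolt shear governs: 55.7 kips.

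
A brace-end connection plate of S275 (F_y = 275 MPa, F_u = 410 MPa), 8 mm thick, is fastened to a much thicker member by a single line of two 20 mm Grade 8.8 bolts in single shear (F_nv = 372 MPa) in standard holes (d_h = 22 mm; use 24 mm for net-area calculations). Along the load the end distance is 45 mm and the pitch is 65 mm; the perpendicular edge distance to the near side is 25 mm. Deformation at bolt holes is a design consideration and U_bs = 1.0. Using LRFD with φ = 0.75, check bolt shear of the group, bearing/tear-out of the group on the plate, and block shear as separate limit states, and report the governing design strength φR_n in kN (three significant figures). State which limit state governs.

Bolt shear: A_b = π·20²/4 = 314.2 mm²; R_n = 372 × 314.2 × 2 × 1 / 1000 = 233.7 kN → 0.75 × 233.7 = 175 kN.
Bearing: edge l_c = 34, r_n = 133.8 kN; interior l_c = 43, r_n = 157.4 kN; R_n = 133.8 + 1·157.4 = 291.3 kN → 218 kN.
Block shear: A_gv = 880, A_nv = 592, A_nt = 104 mm²; R_n = min(0.6F_uA_nv, 0.6F_yA_gv) + U_bs·F_u·A_nt = 187.8 kN → 141 kN.
Block shear governs: 141 kN.

141 kN (block shear governs)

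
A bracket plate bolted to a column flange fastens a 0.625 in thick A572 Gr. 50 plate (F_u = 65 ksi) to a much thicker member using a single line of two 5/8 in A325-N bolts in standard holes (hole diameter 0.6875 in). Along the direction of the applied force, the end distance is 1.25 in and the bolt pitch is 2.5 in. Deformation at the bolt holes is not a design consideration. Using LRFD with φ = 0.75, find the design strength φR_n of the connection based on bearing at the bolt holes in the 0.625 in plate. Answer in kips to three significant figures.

98.5 kips

Per bolt r_n = 1.5 l_c t F_u ≤ 3.0 d t F_u; upper limit = 3.0 × 0.625 × 0.625 × 65 = 76.17 kips.
Edge bolt: l_c = 1.25 − 0.6875/2 = 0.9062 in → 1.5 × 0.9062 × 0.625 × 65 = 55.22 → r_n = 55.22 kips.
Interior bolts: l_c = 2.5 − 0.6875 = 1.812 in → 1.5 × 1.812 × 0.625 × 65 = 110.4 → r_n = 76.17 kips.
R_n = 1 × 55.22 + 1 × 76.17 = 131.4 kips.
Design strength φR_n = 0.75 × 131.4 = 98.5 kips.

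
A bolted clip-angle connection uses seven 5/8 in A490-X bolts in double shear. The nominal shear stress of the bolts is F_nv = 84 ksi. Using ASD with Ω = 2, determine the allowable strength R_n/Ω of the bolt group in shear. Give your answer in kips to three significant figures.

180 kips

A_b = π × 0.625² / 4 = 0.3068 in².
R_n = F_nv · A_b · n · n_s = 84 × 0.3068 × 7 × 2 = 360.8 kips.
Allowable strength R_n/Ω = 360.8 / 2 = 180 kips.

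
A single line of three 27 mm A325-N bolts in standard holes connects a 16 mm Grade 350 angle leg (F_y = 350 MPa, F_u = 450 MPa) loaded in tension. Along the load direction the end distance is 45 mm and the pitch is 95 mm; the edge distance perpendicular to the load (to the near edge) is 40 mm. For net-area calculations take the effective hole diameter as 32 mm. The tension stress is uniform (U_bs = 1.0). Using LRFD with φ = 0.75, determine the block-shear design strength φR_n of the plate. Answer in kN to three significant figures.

632 kN

Shear plane L_v = 45 + 2·95 = 235 mm; A_gv = 235 × 16 = 3760 mm².
A_nv = (235 − 2.5·32) × 16 = 2480 mm².
A_nt = (40 − 0.5·32) × 16 = 384 mm².
0.6 F_u A_nv = 669.6 kN; 0.6 F_y A_gv = 789.6 kN → shear rupture governs the shear term.
R_n = 669.6 + 1.0 × 450 × 384 / 1000 = 842.4 kN.
Design strength φR_n = 0.75 × 842.4 = 632 kN.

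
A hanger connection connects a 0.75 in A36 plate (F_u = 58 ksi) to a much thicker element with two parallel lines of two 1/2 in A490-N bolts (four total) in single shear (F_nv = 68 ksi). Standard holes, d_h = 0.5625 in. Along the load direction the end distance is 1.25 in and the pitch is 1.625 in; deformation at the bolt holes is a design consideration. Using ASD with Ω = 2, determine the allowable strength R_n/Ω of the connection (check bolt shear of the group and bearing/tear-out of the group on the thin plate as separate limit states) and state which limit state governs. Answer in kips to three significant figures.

26.7 kips (bolt shear governs)

Bolt shear: A_b = π·0.5²/4 = 0.1963 in²; R_n = 68 × 0.1963 × 4 × 1 = 53.41 kips → 53.41 / 2 = 26.7 kips.
Bearing (1.2 l_c t F_u ≤ 2.4 d t F_u): upper limit = 2.4·0.5·0.75·58 = 52.2 kips.
  Edge l_c = 1.25 − 0.5625/2 = 0.9688 → r_n = 50.57 kips; interior l_c = 1.625 − 0.5625 = 1.062 → r_n = 52.2 kips.
  R_n,bearing = 2·50.57 + 2·52.2 = 205.5 kips → 205.5 / 2 = 103 kips.
Bolt shear governs: 26.7 kips.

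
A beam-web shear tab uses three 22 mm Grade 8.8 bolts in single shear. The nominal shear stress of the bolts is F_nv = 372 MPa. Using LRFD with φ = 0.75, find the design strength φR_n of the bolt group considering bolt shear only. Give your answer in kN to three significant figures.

A_b = π × 22² / 4 = 380.1 mm².
R_n = F_nv · A_b · n · n_s = 372 × 380.1 × 3 × 1 / 1000 = 424.2 kN.
Design strength φR_n = 0.75 × 424.2 = 318 kN.

318 kN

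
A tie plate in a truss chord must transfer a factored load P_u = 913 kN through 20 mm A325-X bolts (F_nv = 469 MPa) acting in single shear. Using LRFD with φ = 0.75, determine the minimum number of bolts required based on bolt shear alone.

9 bolts

A_b = π·20²/4 = 314.2 mm².
Per-bolt design strength φR_n = 0.75 × 469 × 314.2 × 1 / 1000 = 110.5 kN.
n ≥ 913 / 110.5 = 8.262 → use 9 bolts.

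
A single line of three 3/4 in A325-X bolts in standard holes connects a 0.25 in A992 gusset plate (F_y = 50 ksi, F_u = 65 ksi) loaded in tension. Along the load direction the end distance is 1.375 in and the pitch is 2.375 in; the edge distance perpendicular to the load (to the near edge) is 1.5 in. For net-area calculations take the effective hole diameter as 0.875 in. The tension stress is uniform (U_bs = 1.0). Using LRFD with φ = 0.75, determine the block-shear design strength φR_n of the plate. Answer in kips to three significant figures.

41.7 kips

Shear plane L_v = 1.375 + 2·2.375 = 6.125 in; A_gv = 6.125 × 0.25 = 1.531 in².
A_nv = (6.125 − 2.5·0.875) × 0.25 = 0.9844 in².
A_nt = (1.5 − 0.5·0.875) × 0.25 = 0.2656 in².
0.6 F_u A_nv = 38.39 kips; 0.6 F_y A_gv = 45.94 kips → shear rupture governs the shear term.
R_n = 38.39 + 1.0 × 65 × 0.2656 = 55.66 kips.
Design strength φR_n = 0.75 × 55.66 = 41.7 kips.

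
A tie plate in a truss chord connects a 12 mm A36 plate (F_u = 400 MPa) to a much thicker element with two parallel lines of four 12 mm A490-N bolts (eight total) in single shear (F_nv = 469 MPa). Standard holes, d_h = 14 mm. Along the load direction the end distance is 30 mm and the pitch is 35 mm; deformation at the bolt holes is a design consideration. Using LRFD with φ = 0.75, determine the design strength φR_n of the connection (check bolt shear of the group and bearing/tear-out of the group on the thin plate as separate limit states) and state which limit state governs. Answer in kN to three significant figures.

Bolt shear: A_b = π·12²/4 = 113.1 mm²; R_n = 469 × 113.1 × 8 × 1 / 1000 = 424.3 kN → 0.75 × 424.3 = 318 kN.
Bearing (1.2 l_c t F_u ≤ 2.4 d t F_u): upper limit = 2.4·12·12·400 / 1000 = 138.2 kN.
  Edge l_c = 30 − 14/2 = 23 → r_n = 132.5 kN; interior l_c = 35 − 14 = 21 → r_n = 121 kN.
  R_n,bearing = 2·132.5 + 6·121 = 990.7 kN → 0.75 × 990.7 = 743 kN.
Bolt shear governs: 318 kN.

318 kN (bolt shear governs)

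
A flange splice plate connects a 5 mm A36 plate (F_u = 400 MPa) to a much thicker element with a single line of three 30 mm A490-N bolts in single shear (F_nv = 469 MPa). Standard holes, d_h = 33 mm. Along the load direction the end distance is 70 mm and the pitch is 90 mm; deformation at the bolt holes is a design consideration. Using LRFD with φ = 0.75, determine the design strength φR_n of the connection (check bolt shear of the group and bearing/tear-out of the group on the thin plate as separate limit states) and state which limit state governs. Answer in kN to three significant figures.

Bolt shear: A_b = π·30²/4 = 706.9 mm²; R_n = 469 × 706.9 × 3 × 1 / 1000 = 994.5 kN → 0.75 × 994.5 = 746 kN.
Bearing (1.2 l_c t F_u ≤ 2.4 d t F_u): upper limit = 2.4·30·5·400 / 1000 = 144 kN.
  Edge l_c = 70 − 33/2 = 53.5 → r_n = 128.4 kN; interior l_c = 90 − 33 = 57 → r_n = 136.8 kN.
  R_n,bearing = 1·128.4 + 2·136.8 = 402 kN → 0.75 × 402 = 302 kN.
Bearing governs: 302 kN.

302 kN (bearing governs)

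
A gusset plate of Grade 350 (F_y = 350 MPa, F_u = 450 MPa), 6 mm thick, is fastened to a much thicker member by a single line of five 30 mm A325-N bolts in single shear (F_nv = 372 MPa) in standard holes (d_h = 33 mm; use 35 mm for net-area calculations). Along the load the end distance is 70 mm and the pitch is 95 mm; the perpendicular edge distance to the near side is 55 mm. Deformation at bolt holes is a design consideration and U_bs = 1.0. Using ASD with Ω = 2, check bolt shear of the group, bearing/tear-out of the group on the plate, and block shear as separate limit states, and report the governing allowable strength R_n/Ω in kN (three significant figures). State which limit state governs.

288 kN (block shear governs)

Bolt shear: A_b = π·30²/4 = 706.9 mm²; R_n = 372 × 706.9 × 5 × 1 / 1000 = 1315 kN → 1315 / 2 = 657 kN.
Bearing: edge l_c = 53.5, r_n = 173.3 kN; interior l_c = 62, r_n = 194.4 kN; R_n = 173.3 + 4·194.4 = 950.9 kN → 475 kN.
Block shear: A_gv = 2700, A_nv = 1755, A_nt = 225 mm²; R_n = min(0.6F_uA_nv, 0.6F_yA_gv) + U_bs·F_u·A_nt = 575.1 kN → 288 kN.
Block shear governs: 288 kN.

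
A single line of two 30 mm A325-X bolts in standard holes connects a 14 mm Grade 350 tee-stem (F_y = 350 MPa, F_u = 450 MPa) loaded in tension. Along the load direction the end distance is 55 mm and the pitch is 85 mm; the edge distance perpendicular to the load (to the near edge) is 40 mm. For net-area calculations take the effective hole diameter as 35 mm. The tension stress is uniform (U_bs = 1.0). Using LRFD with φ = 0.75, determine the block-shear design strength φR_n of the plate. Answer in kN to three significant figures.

Shear plane L_v = 55 + 1·85 = 140 mm; A_gv = 140 × 14 = 1960 mm².
A_nv = (140 − 1.5·35) × 14 = 1225 mm².
A_nt = (40 − 0.5·35) × 14 = 315 mm².
0.6 F_u A_nv = 330.8 kN; 0.6 F_y A_gv = 411.6 kN → shear rupture governs the shear term.
R_n = 330.8 + 1.0 × 450 × 315 / 1000 = 472.5 kN.
Design strength φR_n = 0.75 × 472.5 = 354 kN.

354 kN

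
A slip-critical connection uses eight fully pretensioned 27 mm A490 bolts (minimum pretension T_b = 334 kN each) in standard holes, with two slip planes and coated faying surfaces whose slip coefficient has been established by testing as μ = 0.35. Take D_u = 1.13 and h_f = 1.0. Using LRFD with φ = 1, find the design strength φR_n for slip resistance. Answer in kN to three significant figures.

R_n = μ · D_u · h_f · T_b · n_s · n_b = 0.35 × 1.13 × 1.0 × 334 × 2 × 8 = 2114 kN.
Design strength φR_n = 1 × 2114 = 2110 kN.

2110 kN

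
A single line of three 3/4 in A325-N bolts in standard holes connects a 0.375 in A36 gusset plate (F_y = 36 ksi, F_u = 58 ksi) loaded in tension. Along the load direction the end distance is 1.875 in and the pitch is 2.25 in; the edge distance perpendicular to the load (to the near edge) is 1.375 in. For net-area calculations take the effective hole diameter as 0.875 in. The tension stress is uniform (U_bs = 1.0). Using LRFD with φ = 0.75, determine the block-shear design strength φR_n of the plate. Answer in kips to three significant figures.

Shear plane L_v = 1.875 + 2·2.25 = 6.375 in; A_gv = 6.375 × 0.375 = 2.391 in².
A_nv = (6.375 − 2.5·0.875) × 0.375 = 1.57 in².
A_nt = (1.375 − 0.5·0.875) × 0.375 = 0.3516 in².
0.6 F_u A_nv = 54.65 kips; 0.6 F_y A_gv = 51.64 kips → shear yielding governs the shear term.
R_n = 51.64 + 1.0 × 58 × 0.3516 = 72.03 kips.
Design strength φR_n = 0.75 × 72.03 = 54 kips.

54 kips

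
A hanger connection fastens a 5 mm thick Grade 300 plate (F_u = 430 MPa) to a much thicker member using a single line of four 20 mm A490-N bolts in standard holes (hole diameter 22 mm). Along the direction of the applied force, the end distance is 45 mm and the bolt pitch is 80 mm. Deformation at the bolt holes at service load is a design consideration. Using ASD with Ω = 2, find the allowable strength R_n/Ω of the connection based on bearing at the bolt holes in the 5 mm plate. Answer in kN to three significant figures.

Per bolt r_n = 1.2 l_c t F_u ≤ 2.4 d t F_u; upper limit = 2.4 × 20 × 5 × 430 / 1000 = 103.2 kN.
Edge bolt: l_c = 45 − 22/2 = 34 mm → 1.2 × 34 × 5 × 430 / 1000 = 87.72 → r_n = 87.72 kN.
Interior bolts: l_c = 80 − 22 = 58 mm → 1.2 × 58 × 5 × 430 / 1000 = 149.6 → r_n = 103.2 kN.
R_n = 1 × 87.72 + 3 × 103.2 = 397.3 kN.
Allowable strength R_n/Ω = 397.3 / 2 = 199 kN.

199 kN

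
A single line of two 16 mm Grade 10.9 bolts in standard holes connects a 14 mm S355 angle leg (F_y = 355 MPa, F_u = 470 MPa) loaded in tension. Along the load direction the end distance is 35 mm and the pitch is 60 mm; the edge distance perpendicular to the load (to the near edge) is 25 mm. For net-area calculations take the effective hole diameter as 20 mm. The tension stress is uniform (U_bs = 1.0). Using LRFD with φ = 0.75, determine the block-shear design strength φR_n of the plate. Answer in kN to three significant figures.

266 kN

Shear plane L_v = 35 + 1·60 = 95 mm; A_gv = 95 × 14 = 1330 mm².
A_nv = (95 − 1.5·20) × 14 = 910 mm².
A_nt = (25 − 0.5·20) × 14 = 210 mm².
0.6 F_u A_nv = 256.6 kN; 0.6 F_y A_gv = 283.3 kN → shear rupture governs the shear term.
R_n = 256.6 + 1.0 × 470 × 210 / 1000 = 355.3 kN.
Design strength φR_n = 0.75 × 355.3 = 266 kN.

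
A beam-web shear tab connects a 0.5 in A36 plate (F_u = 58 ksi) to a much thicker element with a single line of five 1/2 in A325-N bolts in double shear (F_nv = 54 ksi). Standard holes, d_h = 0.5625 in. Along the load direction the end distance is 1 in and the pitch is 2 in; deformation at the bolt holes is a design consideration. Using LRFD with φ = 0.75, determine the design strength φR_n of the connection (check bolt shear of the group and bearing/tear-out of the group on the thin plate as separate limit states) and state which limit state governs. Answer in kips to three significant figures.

Bolt shear: A_b = π·0.5²/4 = 0.1963 in²; R_n = 54 × 0.1963 × 5 × 2 = 106 kips → 0.75 × 106 = 79.5 kips.
Bearing (1.2 l_c t F_u ≤ 2.4 d t F_u): upper limit = 2.4·0.5·0.5·58 = 34.8 kips.
  Edge l_c = 1 − 0.5625/2 = 0.7188 → r_n = 25.01 kips; interior l_c = 2 − 0.5625 = 1.438 → r_n = 34.8 kips.
  R_n,bearing = 1·25.01 + 4·34.8 = 164.2 kips → 0.75 × 164.2 = 123 kips.
Bolt shear governs: 79.5 kips.

79.5 kips (bolt shear governs)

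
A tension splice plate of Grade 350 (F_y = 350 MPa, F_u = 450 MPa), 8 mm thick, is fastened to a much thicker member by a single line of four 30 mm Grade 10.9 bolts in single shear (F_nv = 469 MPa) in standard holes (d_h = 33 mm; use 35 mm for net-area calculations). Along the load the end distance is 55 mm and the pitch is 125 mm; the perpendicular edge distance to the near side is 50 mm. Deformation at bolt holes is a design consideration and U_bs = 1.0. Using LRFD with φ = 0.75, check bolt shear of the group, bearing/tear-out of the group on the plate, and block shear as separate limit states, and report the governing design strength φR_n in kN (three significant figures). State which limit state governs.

586 kN (block shear governs)

Bolt shear: A_b = π·30²/4 = 706.9 mm²; R_n = 469 × 706.9 × 4 × 1 / 1000 = 1326 kN → 0.75 × 1326 = 995 kN.
Bearing: edge l_c = 38.5, r_n = 166.3 kN; interior l_c = 92, r_n = 259.2 kN; R_n = 166.3 + 3·259.2 = 943.9 kN → 708 kN.
Block shear: A_gv = 3440, A_nv = 2460, A_nt = 260 mm²; R_n = min(0.6F_uA_nv, 0.6F_yA_gv) + U_bs·F_u·A_nt = 781.2 kN → 586 kN.
Block shear governs: 586 kN.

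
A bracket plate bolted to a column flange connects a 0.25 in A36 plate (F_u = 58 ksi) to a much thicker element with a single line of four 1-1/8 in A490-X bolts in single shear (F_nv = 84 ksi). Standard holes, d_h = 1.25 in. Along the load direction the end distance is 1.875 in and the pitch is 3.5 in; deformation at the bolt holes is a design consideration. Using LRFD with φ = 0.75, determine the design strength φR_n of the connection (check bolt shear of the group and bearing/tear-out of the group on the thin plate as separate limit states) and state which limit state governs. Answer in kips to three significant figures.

Bolt shear: A_b = π·1.125²/4 = 0.994 in²; R_n = 84 × 0.994 × 4 × 1 = 334 kips → 0.75 × 334 = 250 kips.
Bearing (1.2 l_c t F_u ≤ 2.4 d t F_u): upper limit = 2.4·1.125·0.25·58 = 39.15 kips.
  Edge l_c = 1.875 − 1.25/2 = 1.25 → r_n = 21.75 kips; interior l_c = 3.5 − 1.25 = 2.25 → r_n = 39.15 kips.
  R_n,bearing = 1·21.75 + 3·39.15 = 139.2 kips → 0.75 × 139.2 = 104 kips.
Bearing governs: 104 kips.

104 kips (bearing governs)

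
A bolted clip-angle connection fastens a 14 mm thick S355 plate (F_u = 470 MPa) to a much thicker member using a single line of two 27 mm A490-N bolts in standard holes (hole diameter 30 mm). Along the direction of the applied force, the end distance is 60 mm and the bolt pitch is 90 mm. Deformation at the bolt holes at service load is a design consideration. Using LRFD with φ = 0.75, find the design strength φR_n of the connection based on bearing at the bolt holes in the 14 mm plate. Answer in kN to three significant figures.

586 kN

Per bolt r_n = 1.2 l_c t F_u ≤ 2.4 d t F_u; upper limit = 2.4 × 27 × 14 × 470 / 1000 = 426.4 kN.
Edge bolt: l_c = 60 − 30/2 = 45 mm → 1.2 × 45 × 14 × 470 / 1000 = 355.3 → r_n = 355.3 kN.
Interior bolts: l_c = 90 − 30 = 60 mm → 1.2 × 60 × 14 × 470 / 1000 = 473.8 → r_n = 426.4 kN.
R_n = 1 × 355.3 + 1 × 426.4 = 781.7 kN.
Design strength φR_n = 0.75 × 781.7 = 586 kN.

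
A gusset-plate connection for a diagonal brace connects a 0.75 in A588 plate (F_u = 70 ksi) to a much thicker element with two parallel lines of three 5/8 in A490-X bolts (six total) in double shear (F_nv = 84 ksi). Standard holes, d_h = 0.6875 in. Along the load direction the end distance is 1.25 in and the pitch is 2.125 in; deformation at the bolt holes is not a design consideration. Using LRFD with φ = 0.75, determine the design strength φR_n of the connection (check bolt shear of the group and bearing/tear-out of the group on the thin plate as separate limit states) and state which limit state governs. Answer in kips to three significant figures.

232 kips (bolt shear governs)

Bolt shear: A_b = π·0.625²/4 = 0.3068 in²; R_n = 84 × 0.3068 × 6 × 2 = 309.3 kips → 0.75 × 309.3 = 232 kips.
Bearing (1.5 l_c t F_u ≤ 3.0 d t F_u): upper limit = 3.0·0.625·0.75·70 = 98.44 kips.
  Edge l_c = 1.25 − 0.6875/2 = 0.9062 → r_n = 71.37 kips; interior l_c = 2.125 − 0.6875 = 1.438 → r_n = 98.44 kips.
  R_n,bearing = 2·71.37 + 4·98.44 = 536.5 kips → 0.75 × 536.5 = 402 kips.
Bolt shear governs: 232 kips.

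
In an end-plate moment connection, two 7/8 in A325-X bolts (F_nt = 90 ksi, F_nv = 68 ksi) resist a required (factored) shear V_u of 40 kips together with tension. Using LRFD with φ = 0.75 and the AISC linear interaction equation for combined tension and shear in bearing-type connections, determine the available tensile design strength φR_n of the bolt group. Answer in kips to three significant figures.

52.6 kips

A_b = π·0.875²/4 = 0.6013 in²; f_rv = 40 / (2 × 0.6013) = 33.26 ksi.
F'_nt = 1.3 F_nt − (F_nt / φF_nv) f_rv = 1.3·90 − (90/(0.75·68))·33.26 = 58.31 ksi, capped at F_nt → F'_nt = 58.31 ksi.
R_n = F'_nt · A_b · n = 58.31 × 0.6013 × 2 = 70.12 kips.
Design strength φR_n = 0.75 × 70.12 = 52.6 kips.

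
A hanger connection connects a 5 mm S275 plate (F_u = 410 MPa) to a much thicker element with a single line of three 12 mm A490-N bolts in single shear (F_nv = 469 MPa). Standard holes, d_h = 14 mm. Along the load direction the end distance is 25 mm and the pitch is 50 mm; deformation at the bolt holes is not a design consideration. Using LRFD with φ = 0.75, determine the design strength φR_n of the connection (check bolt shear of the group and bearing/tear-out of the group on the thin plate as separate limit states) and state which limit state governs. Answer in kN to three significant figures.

Bolt shear: A_b = π·12²/4 = 113.1 mm²; R_n = 469 × 113.1 × 3 × 1 / 1000 = 159.1 kN → 0.75 × 159.1 = 119 kN.
Bearing (1.5 l_c t F_u ≤ 3.0 d t F_u): upper limit = 3.0·12·5·410 / 1000 = 73.8 kN.
  Edge l_c = 25 − 14/2 = 18 → r_n = 55.35 kN; interior l_c = 50 − 14 = 36 → r_n = 73.8 kN.
  R_n,bearing = 1·55.35 + 2·73.8 = 202.9 kN → 0.75 × 202.9 = 152 kN.
Bolt shear governs: 119 kN.

119 kN (bolt shear governs)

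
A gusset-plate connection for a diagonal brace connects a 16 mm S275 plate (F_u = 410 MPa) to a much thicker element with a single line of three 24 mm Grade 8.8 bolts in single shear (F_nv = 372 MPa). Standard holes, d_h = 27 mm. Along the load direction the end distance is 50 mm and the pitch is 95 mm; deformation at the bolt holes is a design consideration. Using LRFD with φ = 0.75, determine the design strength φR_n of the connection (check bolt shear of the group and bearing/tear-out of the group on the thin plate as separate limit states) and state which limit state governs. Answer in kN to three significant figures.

Bolt shear: A_b = π·24²/4 = 452.4 mm²; R_n = 372 × 452.4 × 3 × 1 / 1000 = 504.9 kN → 0.75 × 504.9 = 379 kN.
Bearing (1.2 l_c t F_u ≤ 2.4 d t F_u): upper limit = 2.4·24·16·410 / 1000 = 377.9 kN.
  Edge l_c = 50 − 27/2 = 36.5 → r_n = 287.3 kN; interior l_c = 95 − 27 = 68 → r_n = 377.9 kN.
  R_n,bearing = 1·287.3 + 2·377.9 = 1043 kN → 0.75 × 1043 = 782 kN.
Bolt shear governs: 379 kN.

379 kN (bolt shear governs)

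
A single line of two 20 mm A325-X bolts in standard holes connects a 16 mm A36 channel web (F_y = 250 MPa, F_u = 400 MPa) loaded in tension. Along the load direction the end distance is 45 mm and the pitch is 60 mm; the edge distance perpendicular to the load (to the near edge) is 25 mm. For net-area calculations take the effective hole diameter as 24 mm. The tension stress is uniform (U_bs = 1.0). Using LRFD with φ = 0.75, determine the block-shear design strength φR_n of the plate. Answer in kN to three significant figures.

251 kN

Shear plane L_v = 45 + 1·60 = 105 mm; A_gv = 105 × 16 = 1680 mm².
A_nv = (105 − 1.5·24) × 16 = 1104 mm².
A_nt = (25 − 0.5·24) × 16 = 208 mm².
0.6 F_u A_nv = 265 kN; 0.6 F_y A_gv = 252 kN → shear yielding governs the shear term.
R_n = 252 + 1.0 × 400 × 208 / 1000 = 335.2 kN.
Design strength φR_n = 0.75 × 335.2 = 251 kN.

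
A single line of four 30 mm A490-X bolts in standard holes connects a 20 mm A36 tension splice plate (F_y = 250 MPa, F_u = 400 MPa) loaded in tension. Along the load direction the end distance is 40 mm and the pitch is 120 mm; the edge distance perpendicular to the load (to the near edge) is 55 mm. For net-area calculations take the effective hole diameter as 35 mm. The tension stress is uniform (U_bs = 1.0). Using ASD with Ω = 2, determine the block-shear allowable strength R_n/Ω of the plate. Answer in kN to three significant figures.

Shear plane L_v = 40 + 3·120 = 400 mm; A_gv = 400 × 20 = 8000 mm².
A_nv = (400 − 3.5·35) × 20 = 5550 mm².
A_nt = (55 − 0.5·35) × 20 = 750 mm².
0.6 F_u A_nv = 1332 kN; 0.6 F_y A_gv = 1200 kN → shear yielding governs the shear term.
R_n = 1200 + 1.0 × 400 × 750 / 1000 = 1500 kN.
Allowable strength R_n/Ω = 1500 / 2 = 750 kN.

750 kN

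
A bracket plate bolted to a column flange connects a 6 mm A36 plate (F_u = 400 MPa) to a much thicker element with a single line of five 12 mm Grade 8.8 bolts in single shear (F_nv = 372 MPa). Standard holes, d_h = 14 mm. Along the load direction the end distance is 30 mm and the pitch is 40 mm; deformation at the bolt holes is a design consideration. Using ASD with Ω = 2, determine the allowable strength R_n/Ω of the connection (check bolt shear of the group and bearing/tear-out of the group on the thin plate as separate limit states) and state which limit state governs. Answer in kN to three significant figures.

Bolt shear: A_b = π·12²/4 = 113.1 mm²; R_n = 372 × 113.1 × 5 × 1 / 1000 = 210.4 kN → 210.4 / 2 = 105 kN.
Bearing (1.2 l_c t F_u ≤ 2.4 d t F_u): upper limit = 2.4·12·6·400 / 1000 = 69.12 kN.
  Edge l_c = 30 − 14/2 = 23 → r_n = 66.24 kN; interior l_c = 40 − 14 = 26 → r_n = 69.12 kN.
  R_n,bearing = 1·66.24 + 4·69.12 = 342.7 kN → 342.7 / 2 = 171 kN.
Bolt shear governs: 105 kN.

105 kN (bolt shear governs)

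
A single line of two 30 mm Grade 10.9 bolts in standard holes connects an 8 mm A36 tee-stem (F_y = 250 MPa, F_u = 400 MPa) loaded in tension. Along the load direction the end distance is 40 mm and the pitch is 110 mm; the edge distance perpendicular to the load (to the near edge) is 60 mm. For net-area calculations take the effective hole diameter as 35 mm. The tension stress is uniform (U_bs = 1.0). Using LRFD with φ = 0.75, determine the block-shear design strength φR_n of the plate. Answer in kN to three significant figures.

237 kN

Shear plane L_v = 40 + 1·110 = 150 mm; A_gv = 150 × 8 = 1200 mm².
A_nv = (150 − 1.5·35) × 8 = 780 mm².
A_nt = (60 − 0.5·35) × 8 = 340 mm².
0.6 F_u A_nv = 187.2 kN; 0.6 F_y A_gv = 180 kN → shear yielding governs the shear term.
R_n = 180 + 1.0 × 400 × 340 / 1000 = 316 kN.
Design strength φR_n = 0.75 × 316 = 237 kN.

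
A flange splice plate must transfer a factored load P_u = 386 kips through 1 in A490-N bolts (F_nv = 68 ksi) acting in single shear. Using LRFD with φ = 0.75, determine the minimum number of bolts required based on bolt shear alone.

10 bolts

A_b = π·1²/4 = 0.7854 in².
Per-bolt design strength φR_n = 0.75 × 68 × 0.7854 × 1 = 40.06 kips.
n ≥ 386 / 40.06 = 9.637 → use 10 bolts.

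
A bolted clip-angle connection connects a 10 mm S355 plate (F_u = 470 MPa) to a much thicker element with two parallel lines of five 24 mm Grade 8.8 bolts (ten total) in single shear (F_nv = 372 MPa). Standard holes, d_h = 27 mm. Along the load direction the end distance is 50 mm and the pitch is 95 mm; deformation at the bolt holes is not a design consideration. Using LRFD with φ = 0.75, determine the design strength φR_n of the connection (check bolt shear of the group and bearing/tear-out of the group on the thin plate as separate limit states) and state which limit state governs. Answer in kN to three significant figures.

Bolt shear: A_b = π·24²/4 = 452.4 mm²; R_n = 372 × 452.4 × 10 × 1 / 1000 = 1683 kN → 0.75 × 1683 = 1260 kN.
Bearing (1.5 l_c t F_u ≤ 3.0 d t F_u): upper limit = 3.0·24·10·470 / 1000 = 338.4 kN.
  Edge l_c = 50 − 27/2 = 36.5 → r_n = 257.3 kN; interior l_c = 95 − 27 = 68 → r_n = 338.4 kN.
  R_n,bearing = 2·257.3 + 8·338.4 = 3222 kN → 0.75 × 3222 = 2420 kN.
Bolt shear governs: 1260 kN.

1260 kN (bolt shear governs)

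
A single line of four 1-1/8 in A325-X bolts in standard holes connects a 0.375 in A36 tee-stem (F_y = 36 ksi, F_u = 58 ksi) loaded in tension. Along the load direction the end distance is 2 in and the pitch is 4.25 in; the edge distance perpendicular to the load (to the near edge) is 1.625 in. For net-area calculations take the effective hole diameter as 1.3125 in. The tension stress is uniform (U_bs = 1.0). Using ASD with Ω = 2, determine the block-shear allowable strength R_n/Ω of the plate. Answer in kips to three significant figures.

Shear plane L_v = 2 + 3·4.25 = 14.75 in; A_gv = 14.75 × 0.375 = 5.531 in².
A_nv = (14.75 − 3.5·1.3125) × 0.375 = 3.809 in².
A_nt = (1.625 − 0.5·1.3125) × 0.375 = 0.3633 in².
0.6 F_u A_nv = 132.5 kips; 0.6 F_y A_gv = 119.5 kips → shear yielding governs the shear term.
R_n = 119.5 + 1.0 × 58 × 0.3633 = 140.5 kips.
Allowable strength R_n/Ω = 140.5 / 2 = 70.3 kips.

70.3 kips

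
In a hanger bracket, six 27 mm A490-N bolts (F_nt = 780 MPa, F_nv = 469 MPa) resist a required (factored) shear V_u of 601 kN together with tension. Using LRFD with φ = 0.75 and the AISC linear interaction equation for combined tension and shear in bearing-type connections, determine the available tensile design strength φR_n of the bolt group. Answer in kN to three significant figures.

A_b = π·27²/4 = 572.6 mm²; f_rv = 601 × 1000 / (6 × 572.6) = 174.9 MPa.
F'_nt = 1.3 F_nt − (F_nt / φF_nv) f_rv = 1.3·780 − (780/(0.75·469))·174.9 = 626.1 MPa, capped at F_nt → F'_nt = 626.1 MPa.
R_n = F'_nt · A_b · n = 626.1 × 572.6 × 6 / 1000 = 2151 kN.
Design strength φR_n = 0.75 × 2151 = 1610 kN.

1610 kN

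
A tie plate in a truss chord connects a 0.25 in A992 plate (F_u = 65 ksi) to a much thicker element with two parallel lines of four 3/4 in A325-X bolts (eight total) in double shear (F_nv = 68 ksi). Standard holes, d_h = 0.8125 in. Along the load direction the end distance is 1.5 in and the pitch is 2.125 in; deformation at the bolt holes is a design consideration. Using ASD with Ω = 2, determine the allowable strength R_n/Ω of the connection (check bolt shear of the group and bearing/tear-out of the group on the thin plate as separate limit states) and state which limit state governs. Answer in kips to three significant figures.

Bolt shear: A_b = π·0.75²/4 = 0.4418 in²; R_n = 68 × 0.4418 × 8 × 2 = 480.7 kips → 480.7 / 2 = 240 kips.
Bearing (1.2 l_c t F_u ≤ 2.4 d t F_u): upper limit = 2.4·0.75·0.25·65 = 29.25 kips.
  Edge l_c = 1.5 − 0.8125/2 = 1.094 → r_n = 21.33 kips; interior l_c = 2.125 − 0.8125 = 1.312 → r_n = 25.59 kips.
  R_n,bearing = 2·21.33 + 6·25.59 = 196.2 kips → 196.2 / 2 = 98.1 kips.
Bearing governs: 98.1 kips.

98.1 kips (bearing governs)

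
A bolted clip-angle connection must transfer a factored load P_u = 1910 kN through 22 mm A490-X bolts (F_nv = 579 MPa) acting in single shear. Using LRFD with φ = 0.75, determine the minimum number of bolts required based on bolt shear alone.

A_b = π·22²/4 = 380.1 mm².
Per-bolt design strength φR_n = 0.75 × 579 × 380.1 × 1 / 1000 = 165.1 kN.
n ≥ 1910 / 165.1 = 11.57 → use 12 bolts.

12 bolts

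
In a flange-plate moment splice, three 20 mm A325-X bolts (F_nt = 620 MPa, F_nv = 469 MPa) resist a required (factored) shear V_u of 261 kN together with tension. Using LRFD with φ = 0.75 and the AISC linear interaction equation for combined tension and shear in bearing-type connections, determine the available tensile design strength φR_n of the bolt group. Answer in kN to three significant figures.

A_b = π·20²/4 = 314.2 mm²; f_rv = 261 × 1000 / (3 × 314.2) = 276.9 MPa.
F'_nt = 1.3 F_nt − (F_nt / φF_nv) f_rv = 1.3·620 − (620/(0.75·469))·276.9 = 317.9 MPa, capped at F_nt → F'_nt = 317.9 MPa.
R_n = F'_nt · A_b · n = 317.9 × 314.2 × 3 / 1000 = 299.6 kN.
Design strength φR_n = 0.75 × 299.6 = 225 kN.

225 kN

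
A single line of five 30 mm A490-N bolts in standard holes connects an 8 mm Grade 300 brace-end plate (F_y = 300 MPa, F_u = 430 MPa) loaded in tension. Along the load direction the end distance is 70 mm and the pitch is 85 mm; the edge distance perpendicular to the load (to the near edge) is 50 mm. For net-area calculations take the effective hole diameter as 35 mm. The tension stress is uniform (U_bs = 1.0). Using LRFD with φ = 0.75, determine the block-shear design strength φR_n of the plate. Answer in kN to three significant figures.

475 kN

Shear plane L_v = 70 + 4·85 = 410 mm; A_gv = 410 × 8 = 3280 mm².
A_nv = (410 − 4.5·35) × 8 = 2020 mm².
A_nt = (50 − 0.5·35) × 8 = 260 mm².
0.6 F_u A_nv = 521.2 kN; 0.6 F_y A_gv = 590.4 kN → shear rupture governs the shear term.
R_n = 521.2 + 1.0 × 430 × 260 / 1000 = 633 kN.
Design strength φR_n = 0.75 × 633 = 475 kN.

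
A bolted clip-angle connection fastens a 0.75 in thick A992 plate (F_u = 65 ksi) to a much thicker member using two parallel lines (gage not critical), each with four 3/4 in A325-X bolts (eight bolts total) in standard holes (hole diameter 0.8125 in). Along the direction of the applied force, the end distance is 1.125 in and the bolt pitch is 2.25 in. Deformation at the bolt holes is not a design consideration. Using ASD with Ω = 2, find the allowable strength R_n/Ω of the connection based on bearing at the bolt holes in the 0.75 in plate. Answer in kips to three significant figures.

Per bolt r_n = 1.5 l_c t F_u ≤ 3.0 d t F_u; upper limit = 3.0 × 0.75 × 0.75 × 65 = 109.7 kips.
Edge bolt: l_c = 1.125 − 0.8125/2 = 0.7188 in → 1.5 × 0.7188 × 0.75 × 65 = 52.56 → r_n = 52.56 kips.
Interior bolts: l_c = 2.25 − 0.8125 = 1.438 in → 1.5 × 1.438 × 0.75 × 65 = 105.1 → r_n = 105.1 kips.
R_n = 2 × 52.56 + 6 × 105.1 = 735.8 kips.
Allowable strength R_n/Ω = 735.8 / 2 = 368 kips.

368 kips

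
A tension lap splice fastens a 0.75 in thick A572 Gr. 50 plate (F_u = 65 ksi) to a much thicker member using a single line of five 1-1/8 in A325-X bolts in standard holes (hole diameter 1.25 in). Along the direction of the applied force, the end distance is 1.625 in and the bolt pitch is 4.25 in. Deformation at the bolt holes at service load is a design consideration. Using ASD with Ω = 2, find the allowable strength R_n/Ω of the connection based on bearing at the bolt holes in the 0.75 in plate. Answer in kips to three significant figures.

Per bolt r_n = 1.2 l_c t F_u ≤ 2.4 d t F_u; upper limit = 2.4 × 1.125 × 0.75 × 65 = 131.6 kips.
Edge bolt: l_c = 1.625 − 1.25/2 = 1 in → 1.2 × 1 × 0.75 × 65 = 58.5 → r_n = 58.5 kips.
Interior bolts: l_c = 4.25 − 1.25 = 3 in → 1.2 × 3 × 0.75 × 65 = 175.5 → r_n = 131.6 kips.
R_n = 1 × 58.5 + 4 × 131.6 = 585 kips.
Allowable strength R_n/Ω = 585 / 2 = 292 kips.

292 kips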